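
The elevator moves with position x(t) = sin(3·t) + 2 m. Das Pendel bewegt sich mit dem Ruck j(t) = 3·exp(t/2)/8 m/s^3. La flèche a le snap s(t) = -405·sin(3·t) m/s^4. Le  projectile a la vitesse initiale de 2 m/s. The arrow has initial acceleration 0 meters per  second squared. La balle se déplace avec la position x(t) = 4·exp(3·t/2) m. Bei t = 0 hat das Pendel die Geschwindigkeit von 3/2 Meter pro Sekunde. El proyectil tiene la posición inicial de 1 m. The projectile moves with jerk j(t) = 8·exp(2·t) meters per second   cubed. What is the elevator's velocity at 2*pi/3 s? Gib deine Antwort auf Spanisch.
Debemos derivar nuestra ecuación de la posición x(t) = sin(3·t) + 2 1 vez. La derivada de la posición da la velocidad: v(t) = 3·cos(3·t). Usando v(t) = 3·cos(3·t) y sustituyendo t = 2*pi/3, encontramos v = 3.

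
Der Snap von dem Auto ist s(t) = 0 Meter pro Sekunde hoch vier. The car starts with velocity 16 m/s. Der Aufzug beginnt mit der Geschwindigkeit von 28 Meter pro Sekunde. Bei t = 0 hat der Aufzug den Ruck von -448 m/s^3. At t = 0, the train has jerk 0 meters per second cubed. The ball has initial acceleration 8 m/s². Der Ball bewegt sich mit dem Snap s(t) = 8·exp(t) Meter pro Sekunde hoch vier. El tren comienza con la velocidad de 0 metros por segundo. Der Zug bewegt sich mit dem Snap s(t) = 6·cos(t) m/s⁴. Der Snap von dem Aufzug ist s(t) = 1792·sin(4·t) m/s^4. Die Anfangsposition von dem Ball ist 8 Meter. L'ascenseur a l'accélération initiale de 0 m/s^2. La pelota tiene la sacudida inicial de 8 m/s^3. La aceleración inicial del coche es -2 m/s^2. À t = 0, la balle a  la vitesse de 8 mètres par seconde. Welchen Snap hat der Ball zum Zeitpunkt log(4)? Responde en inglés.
From the given snap equation s(t) = 8·exp(t), we substitute t = log(4) to get s = 32.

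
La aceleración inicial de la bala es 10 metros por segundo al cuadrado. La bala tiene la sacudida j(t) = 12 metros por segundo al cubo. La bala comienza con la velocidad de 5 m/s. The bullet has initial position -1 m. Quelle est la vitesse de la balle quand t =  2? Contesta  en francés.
Nous devons intégrer notre équation du jerk j(t) = 12 2 fois. En prenant ∫j(t)dt et en appliquant a(0) = 10, nous trouvons a(t) = 12·t + 10. En prenant ∫a(t)dt et en appliquant v(0) = 5, nous trouvons v(t) = 6·t^2 + 10·t + 5. Nous avons la vitesse v(t) = 6·t^2 + 10·t + 5. En substituant t = 2: v(2) = 49.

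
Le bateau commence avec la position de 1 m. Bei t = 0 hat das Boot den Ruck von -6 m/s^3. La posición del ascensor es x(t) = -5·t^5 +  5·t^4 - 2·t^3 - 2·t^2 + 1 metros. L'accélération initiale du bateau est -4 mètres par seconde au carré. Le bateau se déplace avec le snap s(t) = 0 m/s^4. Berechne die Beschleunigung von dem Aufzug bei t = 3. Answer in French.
En partant de la position x(t) = -5·t^5 + 5·t^4 - 2·t^3 - 2·t^2 + 1, nous prenons 2 dérivées. La dérivée de la position donne la vitesse: v(t) = -25·t^4 + 20·t^3 - 6·t^2 - 4·t. La dérivée de la vitesse donne l'accélération: a(t) = -100·t^3 + 60·t^2 - 12·t - 4. Nous avons l'accélération a(t) = -100·t^3 + 60·t^2 - 12·t - 4. En substituant t = 3: a(3) = -2200.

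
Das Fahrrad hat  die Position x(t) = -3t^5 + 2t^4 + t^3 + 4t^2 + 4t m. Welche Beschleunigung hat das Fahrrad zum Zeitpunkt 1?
Ausgehend von der Position x(t) = -3·t^5 + 2·t^4 + t^3 + 4·t^2 + 4·t, nehmen wir 2 Ableitungen. Mit d/dt von x(t) finden wir v(t) = -15·t^4 + 8·t^3 + 3·t^2 + 8·t + 4. Die Ableitung von der Geschwindigkeit ergibt die Beschleunigung: a(t) = -60·t^3 + 24·t^2 + 6·t + 8. Aus der Gleichung für die Beschleunigung a(t) = -60·t^3 + 24·t^2 + 6·t + 8, setzen wir t = 1 ein und erhalten a = -22.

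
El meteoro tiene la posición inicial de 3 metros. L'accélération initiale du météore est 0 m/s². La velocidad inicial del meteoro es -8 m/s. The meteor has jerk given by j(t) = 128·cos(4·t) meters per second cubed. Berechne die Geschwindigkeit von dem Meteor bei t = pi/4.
Ausgehend von dem Ruck j(t) = 128·cos(4·t), nehmen wir 2 Integrale. Die Stammfunktion von dem Ruck, mit a(0) = 0, ergibt die Beschleunigung: a(t) = 32·sin(4·t). Mit ∫a(t)dt und Anwendung von v(0) = -8, finden wir v(t) = -8·cos(4·t). Wir haben die Geschwindigkeit v(t) = -8·cos(4·t). Durch Einsetzen von t = pi/4: v(pi/4) = 8.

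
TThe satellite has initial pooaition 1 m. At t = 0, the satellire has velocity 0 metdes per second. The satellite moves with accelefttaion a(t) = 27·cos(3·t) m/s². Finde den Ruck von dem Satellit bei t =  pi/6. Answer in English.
To solve this, we need to take 1 derivative of our acceleration equation a(t) = 27·cos(3·t). Differentiating acceleration, we get jerk: j(t) = -81·sin(3·t). From the given jerk equation j(t) = -81·sin(3·t), we substitute t = pi/6 to get j = -81.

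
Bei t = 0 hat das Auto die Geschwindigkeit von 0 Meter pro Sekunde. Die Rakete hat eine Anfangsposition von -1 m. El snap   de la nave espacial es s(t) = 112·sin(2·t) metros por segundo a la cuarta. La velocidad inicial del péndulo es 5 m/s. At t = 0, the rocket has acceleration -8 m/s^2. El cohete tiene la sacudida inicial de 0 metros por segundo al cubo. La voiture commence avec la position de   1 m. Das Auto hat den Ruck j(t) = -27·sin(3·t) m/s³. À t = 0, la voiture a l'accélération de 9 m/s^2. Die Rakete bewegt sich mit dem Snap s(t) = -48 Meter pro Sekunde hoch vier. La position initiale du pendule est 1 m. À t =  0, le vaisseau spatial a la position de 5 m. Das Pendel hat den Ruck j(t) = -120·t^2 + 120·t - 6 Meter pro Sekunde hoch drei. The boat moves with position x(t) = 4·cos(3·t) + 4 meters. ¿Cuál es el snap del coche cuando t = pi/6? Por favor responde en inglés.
To solve this, we need to take 1 derivative of our jerk equation j(t) = -27·sin(3·t). Taking d/dt of j(t), we find s(t) = -81·cos(3·t). Using s(t) = -81·cos(3·t) and substituting t = pi/6, we find s = 0.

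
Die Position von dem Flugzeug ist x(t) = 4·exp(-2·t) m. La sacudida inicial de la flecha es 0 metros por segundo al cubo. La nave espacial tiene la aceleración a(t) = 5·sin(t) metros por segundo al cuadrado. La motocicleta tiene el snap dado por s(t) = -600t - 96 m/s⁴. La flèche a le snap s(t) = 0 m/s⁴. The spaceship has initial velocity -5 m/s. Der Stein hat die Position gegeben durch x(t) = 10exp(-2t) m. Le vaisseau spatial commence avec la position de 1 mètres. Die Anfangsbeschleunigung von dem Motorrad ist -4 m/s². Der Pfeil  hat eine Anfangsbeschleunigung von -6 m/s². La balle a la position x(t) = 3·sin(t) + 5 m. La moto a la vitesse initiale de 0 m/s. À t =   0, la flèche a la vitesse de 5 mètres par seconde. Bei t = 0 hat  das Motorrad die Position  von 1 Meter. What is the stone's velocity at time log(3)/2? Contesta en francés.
Pour résoudre ceci, nous devons prendre 1 dérivée de notre équation de la position x(t) = 10·exp(-2·t). La dérivée de la position donne la vitesse: v(t) = -20·exp(-2·t). En utilisant v(t) = -20·exp(-2·t) et en substituant t = log(3)/2, nous trouvons v = -20/3.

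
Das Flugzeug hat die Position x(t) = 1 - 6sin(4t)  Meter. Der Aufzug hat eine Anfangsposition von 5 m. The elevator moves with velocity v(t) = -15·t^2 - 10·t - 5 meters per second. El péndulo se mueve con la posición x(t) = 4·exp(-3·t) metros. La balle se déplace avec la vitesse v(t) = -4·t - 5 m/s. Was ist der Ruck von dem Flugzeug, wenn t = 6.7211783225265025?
Ausgehend von der Position x(t) = 1 - 6·sin(4·t), nehmen wir 3 Ableitungen. Die Ableitung von der Position ergibt die Geschwindigkeit: v(t) = -24·cos(4·t). Mit d/dt von v(t) finden wir a(t) = 96·sin(4·t). Durch Ableiten von der Beschleunigung erhalten wir den Ruck: j(t) = 384·cos(4·t). Wir haben den Ruck j(t) = 384·cos(4·t). Durch Einsetzen von t = 6.7211783225265025: j(6.7211783225265025) = -69.1914963770468.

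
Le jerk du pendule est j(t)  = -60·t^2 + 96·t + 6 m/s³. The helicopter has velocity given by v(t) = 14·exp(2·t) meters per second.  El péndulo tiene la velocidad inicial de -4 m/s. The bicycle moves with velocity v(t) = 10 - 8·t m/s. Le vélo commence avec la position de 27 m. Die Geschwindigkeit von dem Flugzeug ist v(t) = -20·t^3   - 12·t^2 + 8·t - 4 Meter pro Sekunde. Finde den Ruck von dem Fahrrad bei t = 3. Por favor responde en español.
Para resolver esto, necesitamos tomar 2 derivadas de nuestra ecuación de la velocidad v(t) = 10 - 8·t. La derivada de la velocidad da la aceleración: a(t) = -8. Derivando la aceleración, obtenemos la sacudida: j(t) = 0. Usando j(t) = 0 y sustituyendo t = 3, encontramos j = 0.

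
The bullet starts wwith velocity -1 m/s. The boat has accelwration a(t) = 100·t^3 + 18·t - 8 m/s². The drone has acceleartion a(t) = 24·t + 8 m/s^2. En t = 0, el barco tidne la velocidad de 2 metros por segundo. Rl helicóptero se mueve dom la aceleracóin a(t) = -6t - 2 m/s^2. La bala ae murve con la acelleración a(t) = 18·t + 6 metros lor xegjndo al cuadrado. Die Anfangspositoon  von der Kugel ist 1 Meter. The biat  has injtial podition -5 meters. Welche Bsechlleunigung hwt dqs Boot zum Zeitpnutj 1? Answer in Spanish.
Usando a(t) = 100·t^3 + 18·t - 8 y sustituyendo t = 1, encontramos a = 110.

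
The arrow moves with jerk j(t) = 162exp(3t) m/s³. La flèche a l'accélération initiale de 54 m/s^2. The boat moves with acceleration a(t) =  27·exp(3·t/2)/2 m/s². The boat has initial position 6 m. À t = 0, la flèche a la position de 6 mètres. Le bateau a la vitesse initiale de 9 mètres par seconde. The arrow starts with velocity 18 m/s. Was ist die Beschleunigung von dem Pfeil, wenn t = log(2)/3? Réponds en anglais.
To solve this, we need to take 1 antiderivative of our jerk equation j(t) = 162·exp(3·t). Taking ∫j(t)dt and applying a(0) = 54, we find a(t) = 54·exp(3·t). Using a(t) = 54·exp(3·t) and substituting t = log(2)/3, we find a = 108.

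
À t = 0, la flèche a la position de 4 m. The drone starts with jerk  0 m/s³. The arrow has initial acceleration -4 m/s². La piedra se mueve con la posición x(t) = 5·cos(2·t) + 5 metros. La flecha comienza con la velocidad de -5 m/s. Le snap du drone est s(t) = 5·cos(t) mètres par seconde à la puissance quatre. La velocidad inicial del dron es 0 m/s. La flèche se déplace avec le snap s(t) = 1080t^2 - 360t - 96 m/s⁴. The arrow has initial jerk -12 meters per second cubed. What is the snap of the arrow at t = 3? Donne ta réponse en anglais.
Using s(t) = 1080·t^2 - 360·t - 96 and substituting t = 3, we find s = 8544.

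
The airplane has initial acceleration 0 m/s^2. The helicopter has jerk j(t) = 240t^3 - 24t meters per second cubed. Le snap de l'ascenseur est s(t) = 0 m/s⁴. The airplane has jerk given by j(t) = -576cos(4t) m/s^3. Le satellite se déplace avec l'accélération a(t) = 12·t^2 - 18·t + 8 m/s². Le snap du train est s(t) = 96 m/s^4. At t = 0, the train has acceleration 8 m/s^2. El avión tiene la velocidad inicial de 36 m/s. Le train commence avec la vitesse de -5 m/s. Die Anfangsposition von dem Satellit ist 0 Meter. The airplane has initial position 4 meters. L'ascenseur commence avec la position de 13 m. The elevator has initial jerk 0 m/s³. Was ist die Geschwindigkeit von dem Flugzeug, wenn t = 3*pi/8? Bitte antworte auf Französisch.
Nous devons trouver la primitive de notre équation du jerk j(t) = -576·cos(4·t) 2 fois. La primitive du jerk, avec a(0) = 0, donne l'accélération: a(t) = -144·sin(4·t). L'intégrale de l'accélération, avec v(0) = 36, donne la vitesse: v(t) = 36·cos(4·t). De l'équation de la vitesse v(t) = 36·cos(4·t), nous substituons t = 3*pi/8 pour obtenir v = 0.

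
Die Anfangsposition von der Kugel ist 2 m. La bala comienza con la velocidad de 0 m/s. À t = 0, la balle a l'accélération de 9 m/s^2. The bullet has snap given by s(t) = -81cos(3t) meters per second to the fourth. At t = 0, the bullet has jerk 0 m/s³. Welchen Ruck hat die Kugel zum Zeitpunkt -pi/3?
Ausgehend von dem Snap s(t) = -81·cos(3·t), nehmen wir 1 Integral. Das Integral von dem Snap ist der Ruck. Mit j(0) = 0 erhalten wir j(t) = -27·sin(3·t). Mit j(t) = -27·sin(3·t) und Einsetzen von t = -pi/3, finden wir j = 0.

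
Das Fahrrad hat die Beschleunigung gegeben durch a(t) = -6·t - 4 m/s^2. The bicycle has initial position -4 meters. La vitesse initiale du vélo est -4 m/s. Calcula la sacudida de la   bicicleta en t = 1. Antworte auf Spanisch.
Debemos derivar nuestra ecuación de la aceleración a(t) = -6·t - 4 1 vez. Tomando d/dt de a(t), encontramos j(t) = -6. Tenemos la sacudida j(t) = -6. Sustituyendo t = 1: j(1) = -6.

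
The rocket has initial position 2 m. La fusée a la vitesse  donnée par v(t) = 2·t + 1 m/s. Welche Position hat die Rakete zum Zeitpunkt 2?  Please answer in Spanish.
Para resolver esto, necesitamos tomar 1 integral de nuestra ecuación de la velocidad v(t) = 2·t + 1. Tomando ∫v(t)dt y aplicando x(0) = 2, encontramos x(t) = t^2 + t + 2. De la ecuación de la posición x(t) = t^2 + t + 2, sustituimos t = 2 para obtener x = 8.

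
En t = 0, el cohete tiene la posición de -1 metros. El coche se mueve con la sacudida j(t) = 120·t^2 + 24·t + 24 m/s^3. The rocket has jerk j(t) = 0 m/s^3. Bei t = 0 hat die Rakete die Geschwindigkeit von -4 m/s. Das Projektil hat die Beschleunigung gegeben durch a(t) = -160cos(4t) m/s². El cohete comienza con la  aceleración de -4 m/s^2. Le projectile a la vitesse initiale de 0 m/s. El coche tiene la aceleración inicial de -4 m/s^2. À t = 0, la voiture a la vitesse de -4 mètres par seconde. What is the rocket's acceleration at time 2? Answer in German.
Um dies zu lösen, müssen wir 1 Stammfunktion unserer Gleichung für den Ruck j(t) = 0 finden. Mit ∫j(t)dt und Anwendung von a(0) = -4, finden wir a(t) = -4. Wir haben die Beschleunigung a(t) = -4. Durch Einsetzen von t = 2: a(2) = -4.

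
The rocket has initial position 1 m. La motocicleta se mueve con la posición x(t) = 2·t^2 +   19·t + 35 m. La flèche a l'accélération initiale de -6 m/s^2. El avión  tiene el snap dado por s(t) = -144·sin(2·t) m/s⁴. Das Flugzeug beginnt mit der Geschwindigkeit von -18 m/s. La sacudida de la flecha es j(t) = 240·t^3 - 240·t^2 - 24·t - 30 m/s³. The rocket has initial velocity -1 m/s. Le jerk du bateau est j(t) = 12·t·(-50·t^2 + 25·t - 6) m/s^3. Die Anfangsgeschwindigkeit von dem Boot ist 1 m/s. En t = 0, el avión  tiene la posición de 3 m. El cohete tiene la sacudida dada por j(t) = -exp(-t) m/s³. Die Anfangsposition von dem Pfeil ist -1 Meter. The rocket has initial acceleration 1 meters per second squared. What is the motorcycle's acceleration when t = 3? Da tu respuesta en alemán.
Um dies zu lösen, müssen wir 2 Ableitungen unserer Gleichung für die Position x(t) = 2·t^2 + 19·t + 35 nehmen. Durch Ableiten von der Position erhalten wir die Geschwindigkeit: v(t) = 4·t + 19. Durch Ableiten von der Geschwindigkeit erhalten wir die Beschleunigung: a(t) = 4. Mit a(t) = 4 und Einsetzen von t = 3, finden wir a = 4.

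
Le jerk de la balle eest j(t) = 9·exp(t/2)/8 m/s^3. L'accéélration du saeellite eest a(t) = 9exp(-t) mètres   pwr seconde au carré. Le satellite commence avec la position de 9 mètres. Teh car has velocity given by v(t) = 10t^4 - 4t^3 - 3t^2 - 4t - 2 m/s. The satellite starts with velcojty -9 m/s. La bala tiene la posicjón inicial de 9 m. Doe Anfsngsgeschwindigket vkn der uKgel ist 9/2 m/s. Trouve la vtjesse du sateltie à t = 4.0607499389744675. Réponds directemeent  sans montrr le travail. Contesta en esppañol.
La respuesta es -0.155124794276327.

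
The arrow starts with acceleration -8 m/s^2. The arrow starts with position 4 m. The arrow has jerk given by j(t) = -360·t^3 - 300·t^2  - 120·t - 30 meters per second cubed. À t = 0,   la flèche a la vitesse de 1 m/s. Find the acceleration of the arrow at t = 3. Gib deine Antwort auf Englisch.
We need to integrate our jerk equation j(t) = -360·t^3 - 300·t^2 - 120·t - 30 1 time. The antiderivative of jerk is acceleration. Using a(0) = -8, we get a(t) = -90·t^4 - 100·t^3 - 60·t^2 - 30·t - 8. Using a(t) = -90·t^4 - 100·t^3 - 60·t^2 - 30·t - 8 and substituting t = 3, we find a = -10628.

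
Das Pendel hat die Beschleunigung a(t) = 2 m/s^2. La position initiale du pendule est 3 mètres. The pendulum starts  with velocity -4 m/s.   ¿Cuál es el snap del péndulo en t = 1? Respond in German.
Ausgehend von der Beschleunigung a(t) = 2, nehmen wir 2 Ableitungen. Mit d/dt von a(t) finden wir j(t) = 0. Durch Ableiten von dem Ruck erhalten wir den Snap: s(t) = 0. Mit s(t) = 0 und Einsetzen von t = 1, finden wir s = 0.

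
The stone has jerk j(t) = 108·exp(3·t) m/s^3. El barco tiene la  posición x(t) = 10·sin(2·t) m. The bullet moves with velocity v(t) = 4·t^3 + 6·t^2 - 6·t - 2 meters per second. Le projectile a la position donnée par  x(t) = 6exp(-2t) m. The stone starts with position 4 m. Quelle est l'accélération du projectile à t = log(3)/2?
Pour résoudre ceci, nous devons prendre 2 dérivées de notre équation de la position x(t) = 6·exp(-2·t). En dérivant la position, nous obtenons la vitesse: v(t) = -12·exp(-2·t). En dérivant la vitesse, nous obtenons l'accélération: a(t) = 24·exp(-2·t). De l'équation de l'accélération a(t) = 24·exp(-2·t), nous substituons t = log(3)/2 pour obtenir a = 8.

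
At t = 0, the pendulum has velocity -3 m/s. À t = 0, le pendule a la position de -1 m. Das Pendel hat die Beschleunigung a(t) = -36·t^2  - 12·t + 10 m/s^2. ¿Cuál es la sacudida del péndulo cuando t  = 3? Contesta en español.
Debemos derivar nuestra ecuación de la aceleración a(t) = -36·t^2 - 12·t + 10 1 vez. Tomando d/dt de a(t), encontramos j(t) = -72·t - 12. Tenemos la sacudida j(t) = -72·t - 12. Sustituyendo t = 3: j(3) = -228.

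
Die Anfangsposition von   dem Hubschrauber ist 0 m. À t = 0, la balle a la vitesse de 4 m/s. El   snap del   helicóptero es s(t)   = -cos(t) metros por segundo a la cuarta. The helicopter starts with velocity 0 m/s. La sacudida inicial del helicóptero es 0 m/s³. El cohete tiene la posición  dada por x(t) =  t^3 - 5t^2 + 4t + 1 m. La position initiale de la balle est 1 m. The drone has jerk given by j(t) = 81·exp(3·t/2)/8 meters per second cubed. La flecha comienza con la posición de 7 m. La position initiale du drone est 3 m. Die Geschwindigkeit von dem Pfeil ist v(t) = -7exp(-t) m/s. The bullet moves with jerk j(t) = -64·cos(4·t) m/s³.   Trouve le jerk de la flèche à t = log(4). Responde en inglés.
We must differentiate our velocity equation v(t) = -7·exp(-t) 2 times. Taking d/dt of v(t), we find a(t) = 7·exp(-t). Taking d/dt of a(t), we find j(t) = -7·exp(-t). Using j(t) = -7·exp(-t) and substituting t = log(4), we find j = -7/4.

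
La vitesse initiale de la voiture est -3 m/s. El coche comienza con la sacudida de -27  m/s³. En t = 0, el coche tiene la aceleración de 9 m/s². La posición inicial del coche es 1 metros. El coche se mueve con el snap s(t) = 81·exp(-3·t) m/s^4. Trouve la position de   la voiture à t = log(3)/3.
En partant du snap s(t) = 81·exp(-3·t), nous prenons 4 primitives. L'intégrale du snap, avec j(0) = -27, donne le jerk: j(t) = -27·exp(-3·t). La primitive du jerk est l'accélération. En utilisant a(0) = 9, nous obtenons a(t) = 9·exp(-3·t). La primitive de l'accélération, avec v(0) = -3, donne la vitesse: v(t) = -3·exp(-3·t). En prenant ∫v(t)dt et en appliquant x(0) = 1, nous trouvons x(t) = exp(-3·t). En utilisant x(t) = exp(-3·t) et en substituant t = log(3)/3, nous trouvons x = 1/3.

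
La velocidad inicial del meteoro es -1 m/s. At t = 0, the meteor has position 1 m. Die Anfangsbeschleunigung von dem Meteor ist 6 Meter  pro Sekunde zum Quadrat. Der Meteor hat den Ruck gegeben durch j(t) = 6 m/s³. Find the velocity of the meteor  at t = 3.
Starting from jerk j(t) = 6, we take 2 integrals. The antiderivative of jerk, with a(0) = 6, gives acceleration: a(t) = 6·t + 6. The antiderivative of acceleration is velocity. Using v(0) = -1, we get v(t) = 3·t^2 + 6·t - 1. From the given velocity equation v(t) = 3·t^2 + 6·t - 1, we substitute t = 3 to get v = 44.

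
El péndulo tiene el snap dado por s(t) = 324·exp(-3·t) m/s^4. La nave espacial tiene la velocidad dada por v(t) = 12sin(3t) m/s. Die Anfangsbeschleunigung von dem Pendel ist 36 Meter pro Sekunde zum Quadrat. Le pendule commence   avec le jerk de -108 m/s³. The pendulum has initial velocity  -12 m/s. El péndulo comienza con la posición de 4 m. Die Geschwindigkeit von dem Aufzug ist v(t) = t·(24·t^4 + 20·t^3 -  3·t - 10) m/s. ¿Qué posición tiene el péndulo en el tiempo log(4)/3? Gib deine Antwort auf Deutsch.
Um dies zu lösen, müssen wir 4 Stammfunktionen unserer Gleichung für den Snap s(t) = 324·exp(-3·t) finden. Mit ∫s(t)dt und Anwendung von j(0) = -108, finden wir j(t) = -108·exp(-3·t). Durch Integration von dem Ruck und Verwendung der Anfangsbedingung a(0) = 36, erhalten wir a(t) = 36·exp(-3·t). Das Integral von der Beschleunigung, mit v(0) = -12, ergibt die Geschwindigkeit: v(t) = -12·exp(-3·t). Das Integral von der Geschwindigkeit, mit x(0) = 4, ergibt die Position: x(t) = 4·exp(-3·t). Mit x(t) = 4·exp(-3·t) und Einsetzen von t = log(4)/3, finden wir x = 1.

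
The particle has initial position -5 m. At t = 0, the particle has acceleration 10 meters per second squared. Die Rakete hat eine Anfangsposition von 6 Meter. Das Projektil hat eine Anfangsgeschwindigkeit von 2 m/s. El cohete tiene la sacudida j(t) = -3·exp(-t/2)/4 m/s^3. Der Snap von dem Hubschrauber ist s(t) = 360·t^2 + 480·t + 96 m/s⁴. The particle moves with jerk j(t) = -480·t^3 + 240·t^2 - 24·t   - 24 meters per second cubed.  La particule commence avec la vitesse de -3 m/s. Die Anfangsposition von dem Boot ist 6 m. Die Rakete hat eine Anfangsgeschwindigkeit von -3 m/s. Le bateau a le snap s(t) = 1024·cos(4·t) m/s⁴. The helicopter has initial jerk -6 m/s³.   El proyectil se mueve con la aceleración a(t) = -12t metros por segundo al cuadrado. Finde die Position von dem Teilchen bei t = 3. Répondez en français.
Nous devons intégrer notre équation du jerk j(t) = -480·t^3 + 240·t^2 - 24·t - 24 3 fois. En prenant ∫j(t)dt et en appliquant a(0) = 10, nous trouvons a(t) = -120·t^4 + 80·t^3 - 12·t^2 - 24·t + 10. La primitive de l'accélération est la vitesse. En utilisant v(0) = -3, nous obtenons v(t) = -24·t^5 + 20·t^4 - 4·t^3 - 12·t^2 + 10·t - 3. La primitive de la vitesse, avec x(0) = -5, donne la position: x(t) = -4·t^6 + 4·t^5 - t^4 - 4·t^3 + 5·t^2 - 3·t - 5. Nous avons la position x(t) = -4·t^6 + 4·t^5 - t^4 - 4·t^3 + 5·t^2 - 3·t - 5. En substituant t = 3: x(3) = -2102.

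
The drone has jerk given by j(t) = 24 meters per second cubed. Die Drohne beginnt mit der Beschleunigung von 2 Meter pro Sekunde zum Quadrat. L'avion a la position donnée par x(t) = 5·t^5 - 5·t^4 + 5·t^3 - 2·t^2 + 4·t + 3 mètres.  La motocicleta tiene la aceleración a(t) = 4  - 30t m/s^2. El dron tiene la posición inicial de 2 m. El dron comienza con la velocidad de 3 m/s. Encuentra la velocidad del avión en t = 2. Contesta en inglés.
We must differentiate our position equation x(t) = 5·t^5 - 5·t^4 + 5·t^3 - 2·t^2 + 4·t + 3 1 time. Taking d/dt of x(t), we find v(t) = 25·t^4 - 20·t^3 + 15·t^2 - 4·t + 4. From the given velocity equation v(t) = 25·t^4 - 20·t^3 + 15·t^2 - 4·t + 4, we substitute t = 2 to get v = 296.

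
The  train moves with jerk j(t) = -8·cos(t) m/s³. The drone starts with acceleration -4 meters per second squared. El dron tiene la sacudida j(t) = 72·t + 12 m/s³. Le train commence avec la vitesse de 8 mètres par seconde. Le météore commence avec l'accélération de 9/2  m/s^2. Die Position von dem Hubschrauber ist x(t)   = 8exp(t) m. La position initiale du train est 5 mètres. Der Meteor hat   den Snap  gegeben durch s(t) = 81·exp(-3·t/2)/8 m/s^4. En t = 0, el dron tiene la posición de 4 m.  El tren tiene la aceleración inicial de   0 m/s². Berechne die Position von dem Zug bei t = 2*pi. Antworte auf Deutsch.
Um dies zu lösen, müssen wir 3 Stammfunktionen unserer Gleichung für den Ruck j(t) = -8·cos(t) finden. Mit ∫j(t)dt und Anwendung von a(0) = 0, finden wir a(t) = -8·sin(t). Mit ∫a(t)dt und Anwendung von v(0) = 8, finden wir v(t) = 8·cos(t). Durch Integration von der Geschwindigkeit und Verwendung der Anfangsbedingung x(0) = 5, erhalten wir x(t) = 8·sin(t) + 5. Mit x(t) = 8·sin(t) + 5 und Einsetzen von t = 2*pi, finden wir x = 5.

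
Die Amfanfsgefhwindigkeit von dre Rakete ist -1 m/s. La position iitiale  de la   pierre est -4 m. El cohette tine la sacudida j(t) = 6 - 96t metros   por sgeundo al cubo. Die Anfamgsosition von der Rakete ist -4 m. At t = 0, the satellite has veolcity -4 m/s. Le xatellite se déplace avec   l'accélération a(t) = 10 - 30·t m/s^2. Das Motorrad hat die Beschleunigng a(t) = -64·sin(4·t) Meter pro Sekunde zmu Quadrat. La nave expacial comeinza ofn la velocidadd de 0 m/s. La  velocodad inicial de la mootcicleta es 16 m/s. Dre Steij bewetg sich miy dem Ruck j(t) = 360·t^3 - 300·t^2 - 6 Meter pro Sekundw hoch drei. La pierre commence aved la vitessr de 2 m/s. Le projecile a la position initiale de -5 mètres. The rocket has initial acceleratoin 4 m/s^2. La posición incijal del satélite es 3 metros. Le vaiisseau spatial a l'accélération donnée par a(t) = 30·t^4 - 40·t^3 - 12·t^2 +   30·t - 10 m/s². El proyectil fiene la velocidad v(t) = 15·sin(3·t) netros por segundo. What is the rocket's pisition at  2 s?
We must find the integral of our jerk equation j(t) = 6 - 96·t 3 times. The integral of jerk, with a(0) = 4, gives acceleration: a(t) = -48·t^2 + 6·t + 4. Finding the antiderivative of a(t) and using v(0) = -1: v(t) = -16·t^3 + 3·t^2 + 4·t - 1. The antiderivative of velocity is position. Using x(0) = -4, we get x(t) = -4·t^4 + t^3 + 2·t^2 - t - 4. We have position x(t) = -4·t^4 + t^3 + 2·t^2 - t - 4. Substituting t = 2: x(2) = -54.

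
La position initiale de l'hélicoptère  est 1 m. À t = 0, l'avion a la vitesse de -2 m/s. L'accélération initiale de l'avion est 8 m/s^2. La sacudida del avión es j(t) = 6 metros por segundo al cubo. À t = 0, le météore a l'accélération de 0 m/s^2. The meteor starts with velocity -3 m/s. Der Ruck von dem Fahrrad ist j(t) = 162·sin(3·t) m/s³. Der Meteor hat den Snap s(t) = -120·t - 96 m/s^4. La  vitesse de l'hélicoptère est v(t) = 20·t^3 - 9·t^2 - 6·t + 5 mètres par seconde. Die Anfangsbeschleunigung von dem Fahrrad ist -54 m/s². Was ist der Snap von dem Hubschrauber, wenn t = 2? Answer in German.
Ausgehend von der Geschwindigkeit v(t) = 20·t^3 - 9·t^2 - 6·t + 5, nehmen wir 3 Ableitungen. Durch Ableiten von der Geschwindigkeit erhalten wir die Beschleunigung: a(t) = 60·t^2 - 18·t - 6. Die Ableitung von der Beschleunigung ergibt den Ruck: j(t) = 120·t - 18. Mit d/dt von j(t) finden wir s(t) = 120. Aus der Gleichung für den Snap s(t) = 120, setzen wir t = 2 ein und erhalten s = 120.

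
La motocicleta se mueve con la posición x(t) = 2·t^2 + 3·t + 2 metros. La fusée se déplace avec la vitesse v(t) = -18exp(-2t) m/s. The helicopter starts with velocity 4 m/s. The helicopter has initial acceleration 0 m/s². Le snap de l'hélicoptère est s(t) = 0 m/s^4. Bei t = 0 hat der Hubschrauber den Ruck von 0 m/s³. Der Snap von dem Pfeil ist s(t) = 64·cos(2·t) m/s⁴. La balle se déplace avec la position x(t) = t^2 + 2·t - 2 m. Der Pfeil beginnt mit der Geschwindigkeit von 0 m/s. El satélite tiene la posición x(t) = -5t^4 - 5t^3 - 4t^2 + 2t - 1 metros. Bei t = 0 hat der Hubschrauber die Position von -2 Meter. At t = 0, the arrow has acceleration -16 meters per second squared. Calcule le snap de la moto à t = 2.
Nous devons dériver notre équation de la position x(t) = 2·t^2 + 3·t + 2 4 fois. La dérivée de la position donne la vitesse: v(t) = 4·t + 3. En dérivant la vitesse, nous obtenons l'accélération: a(t) = 4. En dérivant l'accélération, nous obtenons le jerk: j(t) = 0. La dérivée du jerk donne le snap: s(t) = 0. Nous avons le snap s(t) = 0. En substituant t = 2: s(2) = 0.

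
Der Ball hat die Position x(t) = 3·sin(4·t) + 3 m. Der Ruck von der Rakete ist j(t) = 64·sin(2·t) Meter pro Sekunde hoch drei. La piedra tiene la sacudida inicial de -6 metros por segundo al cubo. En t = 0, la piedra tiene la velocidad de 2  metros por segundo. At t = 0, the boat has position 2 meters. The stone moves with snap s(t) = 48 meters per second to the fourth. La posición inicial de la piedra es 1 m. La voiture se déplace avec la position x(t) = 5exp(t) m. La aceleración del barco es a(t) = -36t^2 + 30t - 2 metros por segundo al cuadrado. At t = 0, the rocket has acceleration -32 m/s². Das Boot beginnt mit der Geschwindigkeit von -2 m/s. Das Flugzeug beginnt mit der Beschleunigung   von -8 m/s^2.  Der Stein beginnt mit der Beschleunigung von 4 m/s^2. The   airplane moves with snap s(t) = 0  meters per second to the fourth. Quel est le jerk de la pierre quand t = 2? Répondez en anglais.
We need to integrate our snap equation s(t) = 48 1 time. Taking ∫s(t)dt and applying j(0) = -6, we find j(t) = 48·t - 6. We have jerk j(t) = 48·t - 6. Substituting t = 2: j(2) = 90.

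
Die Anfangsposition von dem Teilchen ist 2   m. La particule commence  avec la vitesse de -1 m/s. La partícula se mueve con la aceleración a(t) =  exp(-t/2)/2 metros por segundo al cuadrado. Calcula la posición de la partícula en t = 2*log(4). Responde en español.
Para resolver esto, necesitamos tomar 2 antiderivadas de nuestra ecuación de la aceleración a(t) = exp(-t/2)/2. Tomando ∫a(t)dt y aplicando v(0) = -1, encontramos v(t) = -exp(-t/2). La antiderivada de la velocidad es la posición. Usando x(0) = 2, obtenemos x(t) = 2·exp(-t/2). Usando x(t) = 2·exp(-t/2) y sustituyendo t = 2*log(4), encontramos x = 1/2.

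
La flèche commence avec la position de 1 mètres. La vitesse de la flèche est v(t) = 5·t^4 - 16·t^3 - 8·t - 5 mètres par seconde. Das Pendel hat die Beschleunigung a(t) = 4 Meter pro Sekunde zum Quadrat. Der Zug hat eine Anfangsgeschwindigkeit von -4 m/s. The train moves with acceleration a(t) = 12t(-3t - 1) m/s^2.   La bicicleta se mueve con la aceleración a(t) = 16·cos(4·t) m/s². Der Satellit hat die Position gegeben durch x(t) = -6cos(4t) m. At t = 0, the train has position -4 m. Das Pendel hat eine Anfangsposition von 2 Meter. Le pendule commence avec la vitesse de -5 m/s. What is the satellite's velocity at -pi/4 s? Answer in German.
Wir müssen unsere Gleichung für die Position x(t) = -6·cos(4·t) 1-mal ableiten. Die Ableitung von der Position ergibt die Geschwindigkeit: v(t) = 24·sin(4·t). Aus der Gleichung für die Geschwindigkeit v(t) = 24·sin(4·t), setzen wir t = -pi/4 ein und erhalten v = 0.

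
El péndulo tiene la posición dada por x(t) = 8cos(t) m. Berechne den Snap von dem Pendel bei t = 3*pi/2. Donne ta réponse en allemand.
Wir müssen unsere Gleichung für die Position x(t) = 8·cos(t) 4-mal ableiten. Die Ableitung von der Position ergibt die Geschwindigkeit: v(t) = -8·sin(t). Mit d/dt von v(t) finden wir a(t) = -8·cos(t). Mit d/dt von a(t) finden wir j(t) = 8·sin(t). Durch Ableiten von dem Ruck erhalten wir den Snap: s(t) = 8·cos(t). Wir haben den Snap s(t) = 8·cos(t). Durch Einsetzen von t = 3*pi/2: s(3*pi/2) = 0.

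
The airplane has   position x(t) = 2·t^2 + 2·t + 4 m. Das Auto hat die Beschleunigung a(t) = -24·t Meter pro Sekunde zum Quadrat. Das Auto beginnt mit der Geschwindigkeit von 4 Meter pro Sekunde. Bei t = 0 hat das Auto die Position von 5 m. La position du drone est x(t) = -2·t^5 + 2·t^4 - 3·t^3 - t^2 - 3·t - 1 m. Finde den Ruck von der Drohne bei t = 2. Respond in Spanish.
Debemos derivar nuestra ecuación de la posición x(t) = -2·t^5 + 2·t^4 - 3·t^3 - t^2 - 3·t - 1 3 veces. Derivando la posición, obtenemos la velocidad: v(t) = -10·t^4 + 8·t^3 - 9·t^2 - 2·t - 3. La derivada de la velocidad da la aceleración: a(t) = -40·t^3 + 24·t^2 - 18·t - 2. Tomando d/dt de a(t), encontramos j(t) = -120·t^2 + 48·t - 18. De la ecuación de la sacudida j(t) = -120·t^2 + 48·t - 18, sustituimos t = 2 para obtener j = -402.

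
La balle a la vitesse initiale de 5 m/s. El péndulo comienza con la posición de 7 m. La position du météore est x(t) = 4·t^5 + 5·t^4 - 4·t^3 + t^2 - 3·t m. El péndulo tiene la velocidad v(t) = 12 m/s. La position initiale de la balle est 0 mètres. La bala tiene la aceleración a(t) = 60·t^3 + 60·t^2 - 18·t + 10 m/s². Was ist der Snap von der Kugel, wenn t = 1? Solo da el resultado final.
Die Antwort ist 480.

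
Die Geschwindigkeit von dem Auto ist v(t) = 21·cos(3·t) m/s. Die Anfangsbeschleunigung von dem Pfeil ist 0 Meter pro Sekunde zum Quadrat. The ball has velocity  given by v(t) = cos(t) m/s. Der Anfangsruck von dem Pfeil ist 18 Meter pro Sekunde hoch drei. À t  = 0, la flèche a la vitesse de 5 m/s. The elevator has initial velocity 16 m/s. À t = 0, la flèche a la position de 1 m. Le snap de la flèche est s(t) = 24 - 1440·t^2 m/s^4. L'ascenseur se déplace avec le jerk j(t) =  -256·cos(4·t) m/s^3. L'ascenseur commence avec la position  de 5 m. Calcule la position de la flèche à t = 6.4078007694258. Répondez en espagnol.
Necesitamos integrar nuestra ecuación del snap s(t) = 24 - 1440·t^2 4 veces. La antiderivada del snap es la sacudida. Usando j(0) = 18, obtenemos j(t) = -480·t^3 + 24·t + 18. Tomando ∫j(t)dt y aplicando a(0) = 0, encontramos a(t) = 6·t·(-20·t^3 + 2·t + 3). La antiderivada de la aceleración es la velocidad. Usando v(0) = 5, obtenemos v(t) = -24·t^5 + 4·t^3 + 9·t^2 + 5. Integrando la velocidad y usando la condición inicial x(0) = 1, obtenemos x(t) = -4·t^6 + t^4 + 3·t^3 + 5·t + 1. De la ecuación de la posición x(t) = -4·t^6 + t^4 + 3·t^3 + 5·t + 1, sustituimos t = 6.4078007694258 para obtener x = -274386.018992695.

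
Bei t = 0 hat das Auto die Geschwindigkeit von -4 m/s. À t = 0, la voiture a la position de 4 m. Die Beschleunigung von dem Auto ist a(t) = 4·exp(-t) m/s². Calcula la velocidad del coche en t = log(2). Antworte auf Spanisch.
Para resolver esto, necesitamos tomar 1 antiderivada de nuestra ecuación de la aceleración a(t) = 4·exp(-t). La antiderivada de la aceleración es la velocidad. Usando v(0) = -4, obtenemos v(t) = -4·exp(-t). De la ecuación de la velocidad v(t) = -4·exp(-t), sustituimos t = log(2) para obtener v = -2.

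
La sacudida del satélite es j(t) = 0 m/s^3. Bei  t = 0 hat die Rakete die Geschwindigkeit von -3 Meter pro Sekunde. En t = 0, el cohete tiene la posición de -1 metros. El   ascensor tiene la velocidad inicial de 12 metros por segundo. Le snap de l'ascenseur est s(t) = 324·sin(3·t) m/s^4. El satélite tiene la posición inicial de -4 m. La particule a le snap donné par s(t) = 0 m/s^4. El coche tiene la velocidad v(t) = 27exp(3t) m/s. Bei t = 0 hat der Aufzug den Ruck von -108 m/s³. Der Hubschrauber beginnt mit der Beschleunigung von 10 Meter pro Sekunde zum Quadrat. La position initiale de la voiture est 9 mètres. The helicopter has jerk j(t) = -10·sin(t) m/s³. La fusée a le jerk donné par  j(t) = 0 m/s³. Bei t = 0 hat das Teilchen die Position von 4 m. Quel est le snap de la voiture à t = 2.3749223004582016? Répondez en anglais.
To solve this, we need to take 3 derivatives of our velocity equation v(t) = 27·exp(3·t). Differentiating velocity, we get acceleration: a(t) = 81·exp(3·t). Differentiating acceleration, we get jerk: j(t) = 243·exp(3·t). The derivative of jerk gives snap: s(t) = 729·exp(3·t). From the given snap equation s(t) = 729·exp(3·t), we substitute t = 2.3749223004582016 to get s = 905679.376558425.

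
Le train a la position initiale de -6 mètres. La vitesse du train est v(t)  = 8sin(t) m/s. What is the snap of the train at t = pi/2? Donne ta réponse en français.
En partant de la vitesse v(t) = 8·sin(t), nous prenons 3 dérivées. En dérivant la vitesse, nous obtenons l'accélération: a(t) = 8·cos(t). En prenant d/dt de a(t), nous trouvons j(t) = -8·sin(t). La dérivée du jerk donne le snap: s(t) = -8·cos(t). De l'équation du snap s(t) = -8·cos(t), nous substituons t = pi/2 pour obtenir s = 0.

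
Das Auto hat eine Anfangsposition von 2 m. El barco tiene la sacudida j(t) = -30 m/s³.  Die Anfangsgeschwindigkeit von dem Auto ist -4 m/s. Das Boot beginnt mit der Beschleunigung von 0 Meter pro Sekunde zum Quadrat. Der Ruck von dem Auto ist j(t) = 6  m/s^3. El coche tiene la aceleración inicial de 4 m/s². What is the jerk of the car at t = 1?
From the given jerk equation j(t) = 6, we substitute t = 1 to get j = 6.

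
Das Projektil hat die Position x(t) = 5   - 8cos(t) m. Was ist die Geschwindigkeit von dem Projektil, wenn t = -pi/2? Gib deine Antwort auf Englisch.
Starting from position x(t) = 5 - 8·cos(t), we take 1 derivative. Taking d/dt of x(t), we find v(t) = 8·sin(t). From the given velocity equation v(t) = 8·sin(t), we substitute t = -pi/2 to get v = -8.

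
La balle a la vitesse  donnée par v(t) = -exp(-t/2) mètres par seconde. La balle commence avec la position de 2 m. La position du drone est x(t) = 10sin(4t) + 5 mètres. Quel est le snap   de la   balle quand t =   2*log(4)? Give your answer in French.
En partant de la vitesse v(t) = -exp(-t/2), nous prenons 3 dérivées. En dérivant la vitesse, nous obtenons l'accélération: a(t) = exp(-t/2)/2. En prenant d/dt de a(t), nous trouvons j(t) = -exp(-t/2)/4. La dérivée du jerk donne le snap: s(t) = exp(-t/2)/8. Nous avons le snap s(t) = exp(-t/2)/8. En substituant t = 2*log(4): s(2*log(4)) = 1/32.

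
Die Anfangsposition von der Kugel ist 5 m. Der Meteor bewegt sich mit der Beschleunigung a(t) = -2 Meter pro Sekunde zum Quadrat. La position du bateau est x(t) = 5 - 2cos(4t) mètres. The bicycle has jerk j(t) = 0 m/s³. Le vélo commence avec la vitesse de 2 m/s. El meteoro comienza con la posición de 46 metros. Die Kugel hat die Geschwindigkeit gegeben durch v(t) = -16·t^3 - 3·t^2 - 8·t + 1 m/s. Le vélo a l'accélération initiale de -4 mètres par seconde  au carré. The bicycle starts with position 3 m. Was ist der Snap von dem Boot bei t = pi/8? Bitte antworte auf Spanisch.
Para resolver esto, necesitamos tomar 4 derivadas de nuestra ecuación de la posición x(t) = 5 - 2·cos(4·t). Derivando la posición, obtenemos la velocidad: v(t) = 8·sin(4·t). La derivada de la velocidad da la aceleración: a(t) = 32·cos(4·t). Derivando la aceleración, obtenemos la sacudida: j(t) = -128·sin(4·t). Derivando la sacudida, obtenemos el snap: s(t) = -512·cos(4·t). Usando s(t) = -512·cos(4·t) y sustituyendo t = pi/8, encontramos s = 0.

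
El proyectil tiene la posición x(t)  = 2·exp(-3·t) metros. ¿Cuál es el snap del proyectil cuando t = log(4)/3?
Para resolver esto, necesitamos tomar 4 derivadas de nuestra ecuación de la posición x(t) = 2·exp(-3·t). La derivada de la posición da la velocidad: v(t) = -6·exp(-3·t). Derivando la velocidad, obtenemos la aceleración: a(t) = 18·exp(-3·t). La derivada de la aceleración da la sacudida: j(t) = -54·exp(-3·t). Derivando la sacudida, obtenemos el snap: s(t) = 162·exp(-3·t). Usando s(t) = 162·exp(-3·t) y sustituyendo t = log(4)/3, encontramos s = 81/2.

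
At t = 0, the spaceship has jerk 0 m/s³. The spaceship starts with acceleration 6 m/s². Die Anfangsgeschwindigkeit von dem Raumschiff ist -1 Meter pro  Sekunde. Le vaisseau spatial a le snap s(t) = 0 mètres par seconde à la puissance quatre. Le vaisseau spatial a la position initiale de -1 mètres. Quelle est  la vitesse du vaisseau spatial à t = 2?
En partant du snap s(t) = 0, nous prenons 3 intégrales. En intégrant le snap et en utilisant la condition initiale j(0) = 0, nous obtenons j(t) = 0. L'intégrale du jerk, avec a(0) = 6, donne l'accélération: a(t) = 6. En prenant ∫a(t)dt et en appliquant v(0) = -1, nous trouvons v(t) = 6·t - 1. En utilisant v(t) = 6·t - 1 et en substituant t = 2, nous trouvons v = 11.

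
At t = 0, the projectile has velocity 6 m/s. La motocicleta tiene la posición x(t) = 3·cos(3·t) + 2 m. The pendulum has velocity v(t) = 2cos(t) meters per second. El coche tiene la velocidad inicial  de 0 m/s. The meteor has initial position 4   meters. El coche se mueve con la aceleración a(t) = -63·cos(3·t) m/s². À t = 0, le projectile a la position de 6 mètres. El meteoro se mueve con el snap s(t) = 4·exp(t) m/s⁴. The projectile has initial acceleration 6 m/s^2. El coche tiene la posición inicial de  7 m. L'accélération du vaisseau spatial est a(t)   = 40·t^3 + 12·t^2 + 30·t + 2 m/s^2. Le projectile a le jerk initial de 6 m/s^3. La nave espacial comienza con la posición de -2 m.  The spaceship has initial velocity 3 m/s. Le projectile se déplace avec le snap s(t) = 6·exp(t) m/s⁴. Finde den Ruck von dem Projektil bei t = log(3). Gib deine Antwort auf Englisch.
To find the answer, we compute 1 integral of s(t) = 6·exp(t). The integral of snap, with j(0) = 6, gives jerk: j(t) = 6·exp(t). From the given jerk equation j(t) = 6·exp(t), we substitute t = log(3) to get j = 18.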